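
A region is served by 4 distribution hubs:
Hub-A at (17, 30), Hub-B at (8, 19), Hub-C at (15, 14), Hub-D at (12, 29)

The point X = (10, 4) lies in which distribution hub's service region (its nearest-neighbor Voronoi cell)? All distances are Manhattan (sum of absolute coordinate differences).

Hub-C

d(X, Hub-A) = |10−17| + |4−30| = 7 + 26 = 33
d(X, Hub-B) = |10−8| + |4−19| = 2 + 15 = 17
d(X, Hub-C) = |10−15| + |4−14| = 5 + 10 = 15
d(X, Hub-D) = |10−12| + |4−29| = 2 + 25 = 27
Hub-C is nearest.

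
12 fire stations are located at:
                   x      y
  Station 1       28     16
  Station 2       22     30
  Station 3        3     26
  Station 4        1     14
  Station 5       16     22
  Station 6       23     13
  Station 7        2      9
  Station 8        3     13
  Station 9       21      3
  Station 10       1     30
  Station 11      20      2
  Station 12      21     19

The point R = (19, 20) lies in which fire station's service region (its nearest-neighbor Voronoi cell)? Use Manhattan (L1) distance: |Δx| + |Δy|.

d(R, Station 1) = |19−28| + |20−16| = 9 + 4 = 13
d(R, Station 2) = |19−22| + |20−30| = 3 + 10 = 13
d(R, Station 3) = |19−3| + |20−26| = 16 + 6 = 22
d(R, Station 4) = |19−1| + |20−14| = 18 + 6 = 24
d(R, Station 5) = |19−16| + |20−22| = 3 + 2 = 5
d(R, Station 6) = |19−23| + |20−13| = 4 + 7 = 11
d(R, Station 7) = |19−2| + |20−9| = 17 + 11 = 28
d(R, Station 8) = |19−3| + |20−13| = 16 + 7 = 23
d(R, Station 9) = |19−21| + |20−3| = 2 + 17 = 19
d(R, Station 10) = |19−1| + |20−30| = 18 + 10 = 28
d(R, Station 11) = |19−20| + |20−2| = 1 + 18 = 19
d(R, Station 12) = |19−21| + |20−19| = 2 + 1 = 3
Minimum is at Station 12.

Station 12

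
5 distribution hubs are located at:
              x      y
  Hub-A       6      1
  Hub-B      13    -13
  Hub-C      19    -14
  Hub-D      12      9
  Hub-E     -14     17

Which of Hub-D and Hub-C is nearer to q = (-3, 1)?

Hub-D

Compare squared distances:
d²(q, Hub-D) = (-3−12)² + (1−9)² = 225 + 64 = 289
d²(q, Hub-C) = (-3−19)² + (1−(-14))² = 484 + 225 = 709
289 < 709, so Hub-D is closer.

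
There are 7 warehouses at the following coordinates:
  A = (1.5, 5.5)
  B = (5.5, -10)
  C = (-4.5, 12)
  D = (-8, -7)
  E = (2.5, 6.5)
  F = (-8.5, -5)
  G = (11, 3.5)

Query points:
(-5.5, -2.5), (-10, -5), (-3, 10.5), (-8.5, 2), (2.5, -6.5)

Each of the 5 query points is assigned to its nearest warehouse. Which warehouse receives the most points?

F

(-5.5, -2.5) — d² to each: A:113, B:177.25, C:211.25, D:26.5, E:145, F:15.25, G:308.25 → nearest is F
(-10, -5) — d² to each: A:242.5, B:265.25, C:319.25, D:8, E:288.5, F:2.25, G:513.25 → nearest is F
(-3, 10.5) — d² to each: A:45.25, B:492.5, C:4.5, D:331.25, E:46.25, F:270.5, G:245 → nearest is C
(-8.5, 2) — d² to each: A:112.25, B:340, C:116, D:81.25, E:141.25, F:49, G:382.5 → nearest is F
(2.5, -6.5) — d² to each: A:145, B:21.25, C:391.25, D:110.5, E:169, F:123.25, G:172.25 → nearest is B
Tally — B:1, C:1, F:3. F captures the most (3).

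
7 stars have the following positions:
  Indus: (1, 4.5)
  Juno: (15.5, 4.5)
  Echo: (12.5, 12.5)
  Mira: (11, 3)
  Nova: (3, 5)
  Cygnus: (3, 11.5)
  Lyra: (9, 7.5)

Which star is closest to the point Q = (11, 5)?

Mira

Squared Euclidean distances:
d²(Q, Indus) = (11−1)² + (5−4.5)² = 100 + 0.25 = 100.25
d²(Q, Juno) = (11−15.5)² + (5−4.5)² = 20.25 + 0.25 = 20.5
d²(Q, Echo) = (11−12.5)² + (5−12.5)² = 2.25 + 56.25 = 58.5
d²(Q, Mira) = (11−11)² + (5−3)² = 0 + 4 = 4
d²(Q, Nova) = (11−3)² + (5−5)² = 64 + 0 = 64
d²(Q, Cygnus) = (11−3)² + (5−11.5)² = 64 + 42.25 = 106.25
d²(Q, Lyra) = (11−9)² + (5−7.5)² = 4 + 6.25 = 10.25
The smallest is to Mira, so Q lies in the Voronoi region of Mira.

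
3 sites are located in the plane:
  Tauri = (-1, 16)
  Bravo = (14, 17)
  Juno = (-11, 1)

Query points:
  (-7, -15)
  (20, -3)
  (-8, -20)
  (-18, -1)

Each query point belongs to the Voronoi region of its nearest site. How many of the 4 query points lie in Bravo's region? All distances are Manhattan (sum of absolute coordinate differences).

1

(-7, -15) — d to each: Tauri:37, Bravo:53, Juno:20 → nearest is Juno
(20, -3) — d to each: Tauri:40, Bravo:26, Juno:35 → nearest is Bravo
(-8, -20) — d to each: Tauri:43, Bravo:59, Juno:24 → nearest is Juno
(-18, -1) — d to each: Tauri:34, Bravo:50, Juno:9 → nearest is Juno
1 of the 4 points has Bravo as nearest.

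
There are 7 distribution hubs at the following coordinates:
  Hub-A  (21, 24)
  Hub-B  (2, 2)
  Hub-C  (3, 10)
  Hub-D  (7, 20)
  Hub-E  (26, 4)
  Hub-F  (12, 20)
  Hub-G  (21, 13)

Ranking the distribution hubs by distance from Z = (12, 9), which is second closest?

Hub-G

Squared Euclidean distances:
d²(Z, Hub-A) = (12−21)² + (9−24)² = 81 + 225 = 306
d²(Z, Hub-B) = (12−2)² + (9−2)² = 100 + 49 = 149
d²(Z, Hub-C) = (12−3)² + (9−10)² = 81 + 1 = 82
d²(Z, Hub-D) = (12−7)² + (9−20)² = 25 + 121 = 146
d²(Z, Hub-E) = (12−26)² + (9−4)² = 196 + 25 = 221
d²(Z, Hub-F) = (12−12)² + (9−20)² = 0 + 121 = 121
d²(Z, Hub-G) = (12−21)² + (9−13)² = 81 + 16 = 97
Sorted ascending: Hub-C, Hub-G, Hub-F, … — the second-nearest is Hub-G.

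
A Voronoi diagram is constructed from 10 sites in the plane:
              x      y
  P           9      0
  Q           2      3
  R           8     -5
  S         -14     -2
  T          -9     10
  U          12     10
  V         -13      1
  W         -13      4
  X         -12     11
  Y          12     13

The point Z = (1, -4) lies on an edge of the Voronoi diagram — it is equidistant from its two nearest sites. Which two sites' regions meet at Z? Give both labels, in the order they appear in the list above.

Squared distances from Z to each site:
|ZP|² = 64 + 16 = 80
|ZQ|² = 1 + 49 = 50
|ZR|² = 49 + 1 = 50
|ZS|² = 225 + 4 = 229
|ZT|² = 100 + 196 = 296
|ZU|² = 121 + 196 = 317
|ZV|² = 196 + 25 = 221
|ZW|² = 196 + 64 = 260
|ZX|² = 169 + 225 = 394
|ZY|² = 121 + 289 = 410
Z is equidistant from Q and R (both at squared distance 50), and every other site is strictly farther — so Z lies on the Q–R Voronoi edge.

Q and R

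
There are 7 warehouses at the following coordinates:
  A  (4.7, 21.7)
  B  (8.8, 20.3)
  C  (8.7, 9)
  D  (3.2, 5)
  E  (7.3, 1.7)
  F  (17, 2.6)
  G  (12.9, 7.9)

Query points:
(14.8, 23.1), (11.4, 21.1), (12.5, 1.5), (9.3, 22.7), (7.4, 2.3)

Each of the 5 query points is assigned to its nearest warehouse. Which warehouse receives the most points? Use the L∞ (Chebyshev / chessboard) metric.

(14.8, 23.1) — d to each: A:10.1, B:6, C:14.1, D:18.1, E:21.4, F:20.5, G:15.2 → nearest is B
(11.4, 21.1) — d to each: A:6.7, B:2.6, C:12.1, D:16.1, E:19.4, F:18.5, G:13.2 → nearest is B
(12.5, 1.5) — d to each: A:20.2, B:18.8, C:7.5, D:9.3, E:5.2, F:4.5, G:6.4 → nearest is F
(9.3, 22.7) — d to each: A:4.6, B:2.4, C:13.7, D:17.7, E:21, F:20.1, G:14.8 → nearest is B
(7.4, 2.3) — d to each: A:19.4, B:18, C:6.7, D:4.2, E:0.6, F:9.6, G:5.6 → nearest is E
Tally — B:3, E:1, F:1. B captures the most (3).

B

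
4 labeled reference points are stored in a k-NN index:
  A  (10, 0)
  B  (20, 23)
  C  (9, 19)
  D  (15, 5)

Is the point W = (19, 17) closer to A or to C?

Compare squared distances:
|WA|² = (19−10)² + (17−0)² = 81 + 289 = 370
|WC|² = (19−9)² + (17−19)² = 100 + 4 = 104
370 > 104, so C is closer.

C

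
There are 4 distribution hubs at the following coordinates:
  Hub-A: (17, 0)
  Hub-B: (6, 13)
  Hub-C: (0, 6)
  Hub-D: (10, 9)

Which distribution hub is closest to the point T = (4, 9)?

Hub-B

Squared Euclidean distances:
d²(T, Hub-A) = (4−17)² + (9−0)² = 169 + 81 = 250
d²(T, Hub-B) = (4−6)² + (9−13)² = 4 + 16 = 20
d²(T, Hub-C) = (4−0)² + (9−6)² = 16 + 9 = 25
d²(T, Hub-D) = (4−10)² + (9−9)² = 36 + 0 = 36
Hub-B is nearest.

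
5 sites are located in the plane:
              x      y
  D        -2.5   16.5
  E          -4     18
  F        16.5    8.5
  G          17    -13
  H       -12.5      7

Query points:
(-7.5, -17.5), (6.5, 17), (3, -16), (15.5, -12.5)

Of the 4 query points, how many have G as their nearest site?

(-7.5, -17.5) — d² to each: D:1181, E:1272.5, F:1252, G:620.5, H:625.25 → nearest is G
(6.5, 17) — d² to each: D:81.25, E:111.25, F:172.25, G:1010.25, H:461 → nearest is D
(3, -16) — d² to each: D:1086.5, E:1205, F:782.5, G:205, H:769.25 → nearest is G
(15.5, -12.5) — d² to each: D:1165, E:1310.5, F:442, G:2.5, H:1164.25 → nearest is G
3 of the 4 points have G as nearest.

3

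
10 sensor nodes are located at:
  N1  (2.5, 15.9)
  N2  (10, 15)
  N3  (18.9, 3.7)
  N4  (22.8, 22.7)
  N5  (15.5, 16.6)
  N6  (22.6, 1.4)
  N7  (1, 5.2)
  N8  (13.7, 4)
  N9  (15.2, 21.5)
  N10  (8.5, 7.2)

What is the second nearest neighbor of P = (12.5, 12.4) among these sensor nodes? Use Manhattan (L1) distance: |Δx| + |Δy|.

N5

d(P,N1) = 10 + 3.5 = 13.5
d(P,N2) = 2.5 + 2.6 = 5.1
d(P,N3) = 6.4 + 8.7 = 15.1
d(P,N4) = 10.3 + 10.3 = 20.6
d(P,N5) = 3 + 4.2 = 7.2
d(P,N6) = 10.1 + 11 = 21.1
d(P,N7) = 11.5 + 7.2 = 18.7
d(P,N8) = 1.2 + 8.4 = 9.6
d(P,N9) = 2.7 + 9.1 = 11.8
d(P, N10) = 4 + 5.2 = 9.2
Sorted ascending: N2, N5, N10, … — the second-nearest is N5.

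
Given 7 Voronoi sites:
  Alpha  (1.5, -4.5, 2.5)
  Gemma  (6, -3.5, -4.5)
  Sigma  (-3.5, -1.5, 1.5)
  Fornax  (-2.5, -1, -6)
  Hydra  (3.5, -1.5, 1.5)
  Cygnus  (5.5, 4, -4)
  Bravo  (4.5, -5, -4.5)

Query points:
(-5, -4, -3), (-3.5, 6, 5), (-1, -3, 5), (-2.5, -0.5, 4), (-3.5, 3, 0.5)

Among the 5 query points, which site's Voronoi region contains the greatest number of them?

(-5, -4, -3) — d² to each: Alpha:72.75, Gemma:123.5, Sigma:28.75, Fornax:24.25, Hydra:98.75, Cygnus:175.25, Bravo:93.5 → nearest is Fornax
(-3.5, 6, 5) — d² to each: Alpha:141.5, Gemma:270.75, Sigma:68.5, Fornax:171, Hydra:117.5, Cygnus:166, Bravo:275.25 → nearest is Sigma
(-1, -3, 5) — d² to each: Alpha:14.75, Gemma:139.5, Sigma:20.75, Fornax:127.25, Hydra:34.75, Cygnus:172.25, Bravo:124.5 → nearest is Alpha
(-2.5, -0.5, 4) — d² to each: Alpha:34.25, Gemma:153.5, Sigma:8.25, Fornax:100.25, Hydra:43.25, Cygnus:148.25, Bravo:141.5 → nearest is Sigma
(-3.5, 3, 0.5) — d² to each: Alpha:85.25, Gemma:157.5, Sigma:21.25, Fornax:59.25, Hydra:70.25, Cygnus:102.25, Bravo:153 → nearest is Sigma
Tally — Alpha:1, Sigma:3, Fornax:1. Sigma captures the most (3).

Sigma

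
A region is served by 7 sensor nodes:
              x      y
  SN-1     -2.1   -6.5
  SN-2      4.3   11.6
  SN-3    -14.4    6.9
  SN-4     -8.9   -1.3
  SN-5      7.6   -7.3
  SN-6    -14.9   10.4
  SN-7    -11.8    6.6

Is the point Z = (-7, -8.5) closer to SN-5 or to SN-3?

Compare squared distances:
d²(Z, SN-5) = (-7−7.6)² + (-8.5−(-7.3))² = 213.16 + 1.44 = 214.6
d²(Z, SN-3) = (-7−(-14.4))² + (-8.5−6.9)² = 54.76 + 237.16 = 291.92
214.6 < 291.92, so SN-5 is closer.

SN-5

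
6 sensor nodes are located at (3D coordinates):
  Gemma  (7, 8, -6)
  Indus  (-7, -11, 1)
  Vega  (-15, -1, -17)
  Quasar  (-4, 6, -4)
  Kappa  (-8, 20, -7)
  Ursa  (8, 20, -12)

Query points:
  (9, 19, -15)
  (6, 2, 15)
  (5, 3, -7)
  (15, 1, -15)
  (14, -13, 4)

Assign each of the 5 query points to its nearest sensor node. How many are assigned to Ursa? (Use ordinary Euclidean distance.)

(9, 19, -15) — d² to each: Gemma:206, Indus:1412, Vega:980, Quasar:459, Kappa:354, Ursa:11 → nearest is Ursa
(6, 2, 15) — d² to each: Gemma:478, Indus:534, Vega:1474, Quasar:477, Kappa:1004, Ursa:1057 → nearest is Quasar
(5, 3, -7) — d² to each: Gemma:30, Indus:404, Vega:516, Quasar:99, Kappa:458, Ursa:323 → nearest is Gemma
(15, 1, -15) — d² to each: Gemma:194, Indus:884, Vega:908, Quasar:507, Kappa:954, Ursa:419 → nearest is Gemma
(14, -13, 4) — d² to each: Gemma:590, Indus:454, Vega:1426, Quasar:749, Kappa:1694, Ursa:1381 → nearest is Indus
1 of the 5 points has Ursa as nearest.

1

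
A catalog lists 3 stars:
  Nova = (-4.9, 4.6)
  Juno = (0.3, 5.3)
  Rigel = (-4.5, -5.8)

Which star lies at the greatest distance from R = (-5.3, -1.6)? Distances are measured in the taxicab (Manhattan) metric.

Juno

d(R, Nova) = |-5.3−(-4.9)| + |-1.6−4.6| = 0.4 + 6.2 = 6.6
d(R, Juno) = |-5.3−0.3| + |-1.6−5.3| = 5.6 + 6.9 = 12.5
d(R, Rigel) = |-5.3−(-4.5)| + |-1.6−(-5.8)| = 0.8 + 4.2 = 5
The largest is to Juno.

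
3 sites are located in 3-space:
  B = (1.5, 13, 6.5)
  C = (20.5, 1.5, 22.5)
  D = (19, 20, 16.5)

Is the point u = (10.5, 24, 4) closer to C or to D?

Compare squared distances:
|uC|² = (10.5−20.5)² + (24−1.5)² + (4−22.5)² = 100 + 506.25 + 342.25 = 948.5
|uD|² = (10.5−19)² + (24−20)² + (4−16.5)² = 72.25 + 16 + 156.25 = 244.5
948.5 > 244.5, so D is closer.

D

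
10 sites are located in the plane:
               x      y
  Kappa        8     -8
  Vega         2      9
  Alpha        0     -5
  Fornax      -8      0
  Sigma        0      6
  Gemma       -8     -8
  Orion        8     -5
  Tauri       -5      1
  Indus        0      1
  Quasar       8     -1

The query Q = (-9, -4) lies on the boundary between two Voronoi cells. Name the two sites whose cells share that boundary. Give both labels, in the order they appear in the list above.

Squared distances from Q to each site:
d²(Q, Kappa) = (-9−8)² + (-4−(-8))² = 289 + 16 = 305
d²(Q, Vega) = (-9−2)² + (-4−9)² = 121 + 169 = 290
d²(Q, Alpha) = (-9−0)² + (-4−(-5))² = 81 + 1 = 82
d²(Q, Fornax) = (-9−(-8))² + (-4−0)² = 1 + 16 = 17
d²(Q, Sigma) = (-9−0)² + (-4−6)² = 81 + 100 = 181
d²(Q, Gemma) = (-9−(-8))² + (-4−(-8))² = 1 + 16 = 17
d²(Q, Orion) = (-9−8)² + (-4−(-5))² = 289 + 1 = 290
d²(Q, Tauri) = (-9−(-5))² + (-4−1)² = 16 + 25 = 41
d²(Q, Indus) = (-9−0)² + (-4−1)² = 81 + 25 = 106
d²(Q, Quasar) = (-9−8)² + (-4−(-1))² = 289 + 9 = 298
Q is equidistant from Fornax and Gemma (both at squared distance 17), and every other site is strictly farther — so Q lies on the Fornax–Gemma Voronoi edge.

Fornax and Gemma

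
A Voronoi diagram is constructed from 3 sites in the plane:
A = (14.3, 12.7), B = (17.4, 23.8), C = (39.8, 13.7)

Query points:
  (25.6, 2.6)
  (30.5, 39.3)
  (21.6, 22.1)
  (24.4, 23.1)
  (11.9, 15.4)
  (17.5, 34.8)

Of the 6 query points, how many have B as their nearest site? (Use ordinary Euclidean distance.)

4

(25.6, 2.6) — d² to each: A:229.7, B:516.68, C:324.85 → nearest is A
(30.5, 39.3) — d² to each: A:970, B:411.86, C:741.85 → nearest is B
(21.6, 22.1) — d² to each: A:141.65, B:20.53, C:401.8 → nearest is B
(24.4, 23.1) — d² to each: A:210.17, B:49.49, C:325.52 → nearest is B
(11.9, 15.4) — d² to each: A:13.05, B:100.81, C:781.3 → nearest is A
(17.5, 34.8) — d² to each: A:498.65, B:121.01, C:942.5 → nearest is B
4 of the 6 points have B as nearest.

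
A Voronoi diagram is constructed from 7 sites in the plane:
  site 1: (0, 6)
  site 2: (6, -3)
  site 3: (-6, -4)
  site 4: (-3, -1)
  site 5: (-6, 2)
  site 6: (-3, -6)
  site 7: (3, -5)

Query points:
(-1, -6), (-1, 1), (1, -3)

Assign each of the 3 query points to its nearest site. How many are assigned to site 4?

1

(-1, -6) — d² to each: site 1:145, site 2:58, site 3:29, site 4:29, site 5:89, site 6:4, site 7:17 → nearest is site 6
(-1, 1) — d² to each: site 1:26, site 2:65, site 3:50, site 4:8, site 5:26, site 6:53, site 7:52 → nearest is site 4
(1, -3) — d² to each: site 1:82, site 2:25, site 3:50, site 4:20, site 5:74, site 6:25, site 7:8 → nearest is site 7
1 of the 3 points has site 4 as nearest.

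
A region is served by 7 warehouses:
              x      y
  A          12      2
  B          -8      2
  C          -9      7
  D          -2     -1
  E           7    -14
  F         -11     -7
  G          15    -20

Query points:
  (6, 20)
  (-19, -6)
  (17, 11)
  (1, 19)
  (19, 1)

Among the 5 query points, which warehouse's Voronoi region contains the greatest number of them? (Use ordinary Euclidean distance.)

A

(6, 20) — d² to each: A:360, B:520, C:394, D:505, E:1157, F:1018, G:1681 → nearest is A
(-19, -6) — d² to each: A:1025, B:185, C:269, D:314, E:740, F:65, G:1352 → nearest is F
(17, 11) — d² to each: A:106, B:706, C:692, D:505, E:725, F:1108, G:965 → nearest is A
(1, 19) — d² to each: A:410, B:370, C:244, D:409, E:1125, F:820, G:1717 → nearest is C
(19, 1) — d² to each: A:50, B:730, C:820, D:445, E:369, F:964, G:457 → nearest is A
Tally — A:3, C:1, F:1. A captures the most (3).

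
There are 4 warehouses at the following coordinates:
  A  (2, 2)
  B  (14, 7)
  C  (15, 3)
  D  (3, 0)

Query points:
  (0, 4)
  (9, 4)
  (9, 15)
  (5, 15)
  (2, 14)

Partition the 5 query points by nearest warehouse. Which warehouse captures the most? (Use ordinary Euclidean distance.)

(0, 4) — d² to each: A:8, B:205, C:226, D:25 → nearest is A
(9, 4) — d² to each: A:53, B:34, C:37, D:52 → nearest is B
(9, 15) — d² to each: A:218, B:89, C:180, D:261 → nearest is B
(5, 15) — d² to each: A:178, B:145, C:244, D:229 → nearest is B
(2, 14) — d² to each: A:144, B:193, C:290, D:197 → nearest is A
Tally — A:2, B:3. B captures the most (3).

B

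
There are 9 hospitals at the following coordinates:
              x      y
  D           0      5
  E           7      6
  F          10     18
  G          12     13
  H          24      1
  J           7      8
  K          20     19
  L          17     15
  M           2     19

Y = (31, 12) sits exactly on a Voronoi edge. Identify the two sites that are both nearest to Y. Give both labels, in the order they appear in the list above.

Squared distances from Y to each site:
|YD|² = (31−0)² + (12−5)² = 961 + 49 = 1010
|YE|² = (31−7)² + (12−6)² = 576 + 36 = 612
|YF|² = (31−10)² + (12−18)² = 441 + 36 = 477
|YG|² = (31−12)² + (12−13)² = 361 + 1 = 362
|YH|² = (31−24)² + (12−1)² = 49 + 121 = 170
|YJ|² = (31−7)² + (12−8)² = 576 + 16 = 592
|YK|² = (31−20)² + (12−19)² = 121 + 49 = 170
|YL|² = (31−17)² + (12−15)² = 196 + 9 = 205
|YM|² = (31−2)² + (12−19)² = 841 + 49 = 890
Y is equidistant from H and K (both at squared distance 170), and every other site is strictly farther — so Y lies on the H–K Voronoi edge.

H and K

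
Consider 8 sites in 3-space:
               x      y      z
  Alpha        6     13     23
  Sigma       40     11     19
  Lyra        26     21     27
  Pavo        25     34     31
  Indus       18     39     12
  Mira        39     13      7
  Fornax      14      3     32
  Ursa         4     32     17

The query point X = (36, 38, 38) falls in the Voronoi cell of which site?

Pavo

Squared Euclidean distances:
d²(X, Alpha) = 900 + 625 + 225 = 1750
d²(X, Sigma) = 16 + 729 + 361 = 1106
d²(X, Lyra) = 100 + 289 + 121 = 510
d²(X, Pavo) = 121 + 16 + 49 = 186
d²(X, Indus) = 324 + 1 + 676 = 1001
d²(X, Mira) = 9 + 625 + 961 = 1595
d²(X, Fornax) = 484 + 1225 + 36 = 1745
d²(X, Ursa) = 1024 + 36 + 441 = 1501
Minimum is at Pavo.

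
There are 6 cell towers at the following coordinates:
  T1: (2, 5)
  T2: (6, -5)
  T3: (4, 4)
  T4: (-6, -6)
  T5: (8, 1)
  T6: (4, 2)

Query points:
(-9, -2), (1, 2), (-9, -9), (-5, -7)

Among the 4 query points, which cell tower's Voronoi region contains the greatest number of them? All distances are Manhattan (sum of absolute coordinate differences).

(-9, -2) — d to each: T1:18, T2:18, T3:19, T4:7, T5:20, T6:17 → nearest is T4
(1, 2) — d to each: T1:4, T2:12, T3:5, T4:15, T5:8, T6:3 → nearest is T6
(-9, -9) — d to each: T1:25, T2:19, T3:26, T4:6, T5:27, T6:24 → nearest is T4
(-5, -7) — d to each: T1:19, T2:13, T3:20, T4:2, T5:21, T6:18 → nearest is T4
Tally — T4:3, T6:1. T4 captures the most (3).

T4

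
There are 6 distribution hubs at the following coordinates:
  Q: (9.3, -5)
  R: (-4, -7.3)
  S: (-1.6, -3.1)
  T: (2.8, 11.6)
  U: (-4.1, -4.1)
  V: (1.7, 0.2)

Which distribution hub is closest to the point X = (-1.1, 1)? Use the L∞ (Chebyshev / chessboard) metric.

V

d(X,Q) = max(10.4, 6) = 10.4
d(X,R) = max(2.9, 8.3) = 8.3
d(X,S) = max(0.5, 4.1) = 4.1
d(X,T) = max(3.9, 10.6) = 10.6
d(X,U) = max(3, 5.1) = 5.1
d(X,V) = max(2.8, 0.8) = 2.8
V is nearest.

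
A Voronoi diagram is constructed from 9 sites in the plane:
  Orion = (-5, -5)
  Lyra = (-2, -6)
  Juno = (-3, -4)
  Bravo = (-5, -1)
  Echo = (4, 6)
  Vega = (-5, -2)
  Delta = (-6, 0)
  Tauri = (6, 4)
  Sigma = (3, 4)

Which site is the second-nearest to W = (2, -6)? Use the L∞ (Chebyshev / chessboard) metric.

d(W, Orion) = max(7, 1) = 7
d(W, Lyra) = max(4, 0) = 4
d(W, Juno) = max(5, 2) = 5
d(W, Bravo) = max(7, 5) = 7
d(W, Echo) = max(2, 12) = 12
d(W, Vega) = max(7, 4) = 7
d(W, Delta) = max(8, 6) = 8
d(W, Tauri) = max(4, 10) = 10
d(W, Sigma) = max(1, 10) = 10
Sorted ascending: Lyra, Juno, Orion, … — the second-nearest is Juno.

Juno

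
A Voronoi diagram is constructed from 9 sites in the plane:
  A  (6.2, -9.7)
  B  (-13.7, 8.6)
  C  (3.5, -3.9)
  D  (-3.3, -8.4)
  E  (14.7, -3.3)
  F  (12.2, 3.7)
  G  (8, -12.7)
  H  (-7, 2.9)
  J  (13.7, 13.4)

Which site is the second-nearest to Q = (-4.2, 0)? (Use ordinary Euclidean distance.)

D

Squared Euclidean distances:
|QA|² = (-4.2−6.2)² + (0−(-9.7))² = 108.16 + 94.09 = 202.25
|QB|² = (-4.2−(-13.7))² + (0−8.6)² = 90.25 + 73.96 = 164.21
|QC|² = (-4.2−3.5)² + (0−(-3.9))² = 59.29 + 15.21 = 74.5
|QD|² = (-4.2−(-3.3))² + (0−(-8.4))² = 0.81 + 70.56 = 71.37
|QE|² = (-4.2−14.7)² + (0−(-3.3))² = 357.21 + 10.89 = 368.1
|QF|² = (-4.2−12.2)² + (0−3.7)² = 268.96 + 13.69 = 282.65
|QG|² = (-4.2−8)² + (0−(-12.7))² = 148.84 + 161.29 = 310.13
|QH|² = (-4.2−(-7))² + (0−2.9)² = 7.84 + 8.41 = 16.25
|QJ|² = (-4.2−13.7)² + (0−13.4)² = 320.41 + 179.56 = 499.97
Sorted ascending: H, D, C, … — the second-nearest is D.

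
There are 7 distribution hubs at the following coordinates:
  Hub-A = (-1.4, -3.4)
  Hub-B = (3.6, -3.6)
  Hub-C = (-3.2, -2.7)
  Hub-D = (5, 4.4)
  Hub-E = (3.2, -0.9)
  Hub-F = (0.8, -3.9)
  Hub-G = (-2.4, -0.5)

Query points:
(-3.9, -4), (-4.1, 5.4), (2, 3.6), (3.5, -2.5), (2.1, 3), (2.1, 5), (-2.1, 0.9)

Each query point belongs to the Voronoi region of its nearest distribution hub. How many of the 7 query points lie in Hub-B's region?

1

(-3.9, -4) — d² to each: Hub-A:6.61, Hub-B:56.41, Hub-C:2.18, Hub-D:149.77, Hub-E:60.02, Hub-F:22.1, Hub-G:14.5 → nearest is Hub-C
(-4.1, 5.4) — d² to each: Hub-A:84.73, Hub-B:140.29, Hub-C:66.42, Hub-D:83.81, Hub-E:92.98, Hub-F:110.5, Hub-G:37.7 → nearest is Hub-G
(2, 3.6) — d² to each: Hub-A:60.56, Hub-B:54.4, Hub-C:66.73, Hub-D:9.64, Hub-E:21.69, Hub-F:57.69, Hub-G:36.17 → nearest is Hub-D
(3.5, -2.5) — d² to each: Hub-A:24.82, Hub-B:1.22, Hub-C:44.93, Hub-D:49.86, Hub-E:2.65, Hub-F:9.25, Hub-G:38.81 → nearest is Hub-B
(2.1, 3) — d² to each: Hub-A:53.21, Hub-B:45.81, Hub-C:60.58, Hub-D:10.37, Hub-E:16.42, Hub-F:49.3, Hub-G:32.5 → nearest is Hub-D
(2.1, 5) — d² to each: Hub-A:82.81, Hub-B:76.21, Hub-C:87.38, Hub-D:8.77, Hub-E:36.02, Hub-F:80.9, Hub-G:50.5 → nearest is Hub-D
(-2.1, 0.9) — d² to each: Hub-A:18.98, Hub-B:52.74, Hub-C:14.17, Hub-D:62.66, Hub-E:31.33, Hub-F:31.45, Hub-G:2.05 → nearest is Hub-G
1 of the 7 points has Hub-B as nearest.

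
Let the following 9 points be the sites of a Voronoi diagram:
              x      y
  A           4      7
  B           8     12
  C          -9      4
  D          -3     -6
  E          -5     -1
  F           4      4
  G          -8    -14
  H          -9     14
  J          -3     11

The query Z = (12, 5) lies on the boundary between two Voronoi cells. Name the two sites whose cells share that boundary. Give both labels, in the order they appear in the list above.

Squared distances from Z to each site:
|ZA|² = (12−4)² + (5−7)² = 64 + 4 = 68
|ZB|² = (12−8)² + (5−12)² = 16 + 49 = 65
|ZC|² = (12−(-9))² + (5−4)² = 441 + 1 = 442
|ZD|² = (12−(-3))² + (5−(-6))² = 225 + 121 = 346
|ZE|² = (12−(-5))² + (5−(-1))² = 289 + 36 = 325
|ZF|² = (12−4)² + (5−4)² = 64 + 1 = 65
|ZG|² = (12−(-8))² + (5−(-14))² = 400 + 361 = 761
|ZH|² = (12−(-9))² + (5−14)² = 441 + 81 = 522
|ZJ|² = (12−(-3))² + (5−11)² = 225 + 36 = 261
Z is equidistant from B and F (both at squared distance 65), and every other site is strictly farther — so Z lies on the B–F Voronoi edge.

B and F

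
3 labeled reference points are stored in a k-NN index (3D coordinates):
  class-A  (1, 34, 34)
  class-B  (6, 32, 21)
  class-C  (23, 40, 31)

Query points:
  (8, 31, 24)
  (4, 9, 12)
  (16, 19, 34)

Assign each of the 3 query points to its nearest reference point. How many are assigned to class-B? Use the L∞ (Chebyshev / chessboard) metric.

(8, 31, 24) — d to each: class-A:10, class-B:3, class-C:15 → nearest is class-B
(4, 9, 12) — d to each: class-A:25, class-B:23, class-C:31 → nearest is class-B
(16, 19, 34) — d to each: class-A:15, class-B:13, class-C:21 → nearest is class-B
3 of the 3 points have class-B as nearest.

3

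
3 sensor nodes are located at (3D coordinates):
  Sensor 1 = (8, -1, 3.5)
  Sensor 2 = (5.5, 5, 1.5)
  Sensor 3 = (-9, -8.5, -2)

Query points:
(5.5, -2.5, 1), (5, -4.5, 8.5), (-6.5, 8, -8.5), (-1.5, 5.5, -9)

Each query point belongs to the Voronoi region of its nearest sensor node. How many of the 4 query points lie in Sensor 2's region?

2

(5.5, -2.5, 1) — d² to each: Sensor 1:14.75, Sensor 2:56.5, Sensor 3:255.25 → nearest is Sensor 1
(5, -4.5, 8.5) — d² to each: Sensor 1:46.25, Sensor 2:139.5, Sensor 3:322.25 → nearest is Sensor 1
(-6.5, 8, -8.5) — d² to each: Sensor 1:435.25, Sensor 2:253, Sensor 3:320.75 → nearest is Sensor 2
(-1.5, 5.5, -9) — d² to each: Sensor 1:288.75, Sensor 2:159.5, Sensor 3:301.25 → nearest is Sensor 2
2 of the 4 points have Sensor 2 as nearest.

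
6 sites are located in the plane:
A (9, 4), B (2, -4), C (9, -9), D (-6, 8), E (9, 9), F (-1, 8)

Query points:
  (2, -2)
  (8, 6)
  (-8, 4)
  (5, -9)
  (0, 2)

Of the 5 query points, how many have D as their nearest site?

(2, -2) — d² to each: A:85, B:4, C:98, D:164, E:170, F:109 → nearest is B
(8, 6) — d² to each: A:5, B:136, C:226, D:200, E:10, F:85 → nearest is A
(-8, 4) — d² to each: A:289, B:164, C:458, D:20, E:314, F:65 → nearest is D
(5, -9) — d² to each: A:185, B:34, C:16, D:410, E:340, F:325 → nearest is C
(0, 2) — d² to each: A:85, B:40, C:202, D:72, E:130, F:37 → nearest is F
1 of the 5 points has D as nearest.

1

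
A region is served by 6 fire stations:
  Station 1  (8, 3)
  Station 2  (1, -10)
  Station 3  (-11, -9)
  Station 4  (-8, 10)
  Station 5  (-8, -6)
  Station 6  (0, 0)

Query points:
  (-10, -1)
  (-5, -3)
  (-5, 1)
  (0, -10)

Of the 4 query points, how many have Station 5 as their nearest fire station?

(-10, -1) — d² to each: Station 1:340, Station 2:202, Station 3:65, Station 4:125, Station 5:29, Station 6:101 → nearest is Station 5
(-5, -3) — d² to each: Station 1:205, Station 2:85, Station 3:72, Station 4:178, Station 5:18, Station 6:34 → nearest is Station 5
(-5, 1) — d² to each: Station 1:173, Station 2:157, Station 3:136, Station 4:90, Station 5:58, Station 6:26 → nearest is Station 6
(0, -10) — d² to each: Station 1:233, Station 2:1, Station 3:122, Station 4:464, Station 5:80, Station 6:100 → nearest is Station 2
2 of the 4 points have Station 5 as nearest.

2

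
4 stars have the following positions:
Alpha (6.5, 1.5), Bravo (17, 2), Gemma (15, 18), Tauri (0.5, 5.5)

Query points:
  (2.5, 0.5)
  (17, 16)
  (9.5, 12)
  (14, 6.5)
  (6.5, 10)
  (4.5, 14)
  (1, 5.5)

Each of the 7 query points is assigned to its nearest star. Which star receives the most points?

(2.5, 0.5) — d² to each: Alpha:17, Bravo:212.5, Gemma:462.5, Tauri:29 → nearest is Alpha
(17, 16) — d² to each: Alpha:320.5, Bravo:196, Gemma:8, Tauri:382.5 → nearest is Gemma
(9.5, 12) — d² to each: Alpha:119.25, Bravo:156.25, Gemma:66.25, Tauri:123.25 → nearest is Gemma
(14, 6.5) — d² to each: Alpha:81.25, Bravo:29.25, Gemma:133.25, Tauri:183.25 → nearest is Bravo
(6.5, 10) — d² to each: Alpha:72.25, Bravo:174.25, Gemma:136.25, Tauri:56.25 → nearest is Tauri
(4.5, 14) — d² to each: Alpha:160.25, Bravo:300.25, Gemma:126.25, Tauri:88.25 → nearest is Tauri
(1, 5.5) — d² to each: Alpha:46.25, Bravo:268.25, Gemma:352.25, Tauri:0.25 → nearest is Tauri
Tally — Alpha:1, Bravo:1, Gemma:2, Tauri:3. Tauri captures the most (3).

Tauri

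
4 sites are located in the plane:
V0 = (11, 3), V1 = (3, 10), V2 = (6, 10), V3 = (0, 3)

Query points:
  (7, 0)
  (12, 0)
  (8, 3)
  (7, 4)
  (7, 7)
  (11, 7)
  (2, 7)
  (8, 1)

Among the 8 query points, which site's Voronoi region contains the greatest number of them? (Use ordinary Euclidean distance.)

V0

(7, 0) — d² to each: V0:25, V1:116, V2:101, V3:58 → nearest is V0
(12, 0) — d² to each: V0:10, V1:181, V2:136, V3:153 → nearest is V0
(8, 3) — d² to each: V0:9, V1:74, V2:53, V3:64 → nearest is V0
(7, 4) — d² to each: V0:17, V1:52, V2:37, V3:50 → nearest is V0
(7, 7) — d² to each: V0:32, V1:25, V2:10, V3:65 → nearest is V2
(11, 7) — d² to each: V0:16, V1:73, V2:34, V3:137 → nearest is V0
(2, 7) — d² to each: V0:97, V1:10, V2:25, V3:20 → nearest is V1
(8, 1) — d² to each: V0:13, V1:106, V2:85, V3:68 → nearest is V0
Tally — V0:6, V1:1, V2:1. V0 captures the most (6).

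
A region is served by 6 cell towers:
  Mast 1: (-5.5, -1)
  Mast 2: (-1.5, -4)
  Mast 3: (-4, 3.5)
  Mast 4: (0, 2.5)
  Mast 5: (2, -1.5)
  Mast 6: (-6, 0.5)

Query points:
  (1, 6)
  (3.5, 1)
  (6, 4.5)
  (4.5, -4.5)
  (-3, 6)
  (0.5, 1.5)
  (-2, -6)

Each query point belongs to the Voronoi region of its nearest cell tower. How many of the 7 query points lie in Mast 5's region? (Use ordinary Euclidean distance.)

2

(1, 6) — d² to each: Mast 1:91.25, Mast 2:106.25, Mast 3:31.25, Mast 4:13.25, Mast 5:57.25, Mast 6:79.25 → nearest is Mast 4
(3.5, 1) — d² to each: Mast 1:85, Mast 2:50, Mast 3:62.5, Mast 4:14.5, Mast 5:8.5, Mast 6:90.5 → nearest is Mast 5
(6, 4.5) — d² to each: Mast 1:162.5, Mast 2:128.5, Mast 3:101, Mast 4:40, Mast 5:52, Mast 6:160 → nearest is Mast 4
(4.5, -4.5) — d² to each: Mast 1:112.25, Mast 2:36.25, Mast 3:136.25, Mast 4:69.25, Mast 5:15.25, Mast 6:135.25 → nearest is Mast 5
(-3, 6) — d² to each: Mast 1:55.25, Mast 2:102.25, Mast 3:7.25, Mast 4:21.25, Mast 5:81.25, Mast 6:39.25 → nearest is Mast 3
(0.5, 1.5) — d² to each: Mast 1:42.25, Mast 2:34.25, Mast 3:24.25, Mast 4:1.25, Mast 5:11.25, Mast 6:43.25 → nearest is Mast 4
(-2, -6) — d² to each: Mast 1:37.25, Mast 2:4.25, Mast 3:94.25, Mast 4:76.25, Mast 5:36.25, Mast 6:58.25 → nearest is Mast 2
2 of the 7 points have Mast 5 as nearest.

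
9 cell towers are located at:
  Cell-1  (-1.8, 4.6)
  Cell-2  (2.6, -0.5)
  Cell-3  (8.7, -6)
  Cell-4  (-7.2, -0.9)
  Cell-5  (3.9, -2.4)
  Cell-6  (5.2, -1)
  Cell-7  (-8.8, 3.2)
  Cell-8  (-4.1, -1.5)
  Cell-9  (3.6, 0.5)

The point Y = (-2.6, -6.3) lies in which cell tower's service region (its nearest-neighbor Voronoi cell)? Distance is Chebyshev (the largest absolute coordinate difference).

d(Y, Cell-1) = max(0.8, 10.9) = 10.9
d(Y, Cell-2) = max(5.2, 5.8) = 5.8
d(Y, Cell-3) = max(11.3, 0.3) = 11.3
d(Y, Cell-4) = max(4.6, 5.4) = 5.4
d(Y, Cell-5) = max(6.5, 3.9) = 6.5
d(Y, Cell-6) = max(7.8, 5.3) = 7.8
d(Y, Cell-7) = max(6.2, 9.5) = 9.5
d(Y, Cell-8) = max(1.5, 4.8) = 4.8
d(Y, Cell-9) = max(6.2, 6.8) = 6.8
The smallest is to Cell-8, so Y lies in the Voronoi region of Cell-8.

Cell-8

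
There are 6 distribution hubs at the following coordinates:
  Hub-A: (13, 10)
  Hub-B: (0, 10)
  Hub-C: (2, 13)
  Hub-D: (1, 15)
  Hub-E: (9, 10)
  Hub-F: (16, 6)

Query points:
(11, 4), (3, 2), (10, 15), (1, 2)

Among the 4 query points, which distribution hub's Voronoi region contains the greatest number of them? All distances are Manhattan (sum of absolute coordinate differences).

(11, 4) — d to each: Hub-A:8, Hub-B:17, Hub-C:18, Hub-D:21, Hub-E:8, Hub-F:7 → nearest is Hub-F
(3, 2) — d to each: Hub-A:18, Hub-B:11, Hub-C:12, Hub-D:15, Hub-E:14, Hub-F:17 → nearest is Hub-B
(10, 15) — d to each: Hub-A:8, Hub-B:15, Hub-C:10, Hub-D:9, Hub-E:6, Hub-F:15 → nearest is Hub-E
(1, 2) — d to each: Hub-A:20, Hub-B:9, Hub-C:12, Hub-D:13, Hub-E:16, Hub-F:19 → nearest is Hub-B
Tally — Hub-B:2, Hub-E:1, Hub-F:1. Hub-B captures the most (2).

Hub-B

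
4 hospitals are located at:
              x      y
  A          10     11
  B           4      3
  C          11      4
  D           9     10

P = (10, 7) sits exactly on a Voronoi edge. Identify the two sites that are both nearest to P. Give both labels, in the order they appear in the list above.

Squared distances from P to each site:
|PA|² = 0 + 16 = 16
|PB|² = 36 + 16 = 52
|PC|² = 1 + 9 = 10
|PD|² = 1 + 9 = 10
P is equidistant from C and D (both at squared distance 10), and every other site is strictly farther — so P lies on the C–D Voronoi edge.

C and D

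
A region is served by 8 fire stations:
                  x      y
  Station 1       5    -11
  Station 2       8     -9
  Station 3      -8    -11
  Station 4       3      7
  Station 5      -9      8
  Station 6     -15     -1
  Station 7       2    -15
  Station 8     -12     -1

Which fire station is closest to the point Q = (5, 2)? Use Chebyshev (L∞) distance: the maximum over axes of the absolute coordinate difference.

d(Q, Station 1) = max(0, 13) = 13
d(Q, Station 2) = max(3, 11) = 11
d(Q, Station 3) = max(13, 13) = 13
d(Q, Station 4) = max(2, 5) = 5
d(Q, Station 5) = max(14, 6) = 14
d(Q, Station 6) = max(20, 3) = 20
d(Q, Station 7) = max(3, 17) = 17
d(Q, Station 8) = max(17, 3) = 17
The smallest is to Station 4, so Q lies in the Voronoi region of Station 4.

Station 4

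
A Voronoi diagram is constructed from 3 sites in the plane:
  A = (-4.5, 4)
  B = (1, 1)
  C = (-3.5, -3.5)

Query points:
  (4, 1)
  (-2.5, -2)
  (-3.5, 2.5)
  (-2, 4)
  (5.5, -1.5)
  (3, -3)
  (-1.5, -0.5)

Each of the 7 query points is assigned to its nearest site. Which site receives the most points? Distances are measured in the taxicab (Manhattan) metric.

(4, 1) — d to each: A:11.5, B:3, C:12 → nearest is B
(-2.5, -2) — d to each: A:8, B:6.5, C:2.5 → nearest is C
(-3.5, 2.5) — d to each: A:2.5, B:6, C:6 → nearest is A
(-2, 4) — d to each: A:2.5, B:6, C:9 → nearest is A
(5.5, -1.5) — d to each: A:15.5, B:7, C:11 → nearest is B
(3, -3) — d to each: A:14.5, B:6, C:7 → nearest is B
(-1.5, -0.5) — d to each: A:7.5, B:4, C:5 → nearest is B
Tally — A:2, B:4, C:1. B captures the most (4).

B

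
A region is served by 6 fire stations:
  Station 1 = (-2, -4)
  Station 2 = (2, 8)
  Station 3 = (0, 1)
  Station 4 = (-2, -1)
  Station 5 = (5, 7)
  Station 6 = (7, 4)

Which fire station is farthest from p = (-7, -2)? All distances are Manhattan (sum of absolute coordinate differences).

d(p, Station 1) = |-7−(-2)| + |-2−(-4)| = 5 + 2 = 7
d(p, Station 2) = |-7−2| + |-2−8| = 9 + 10 = 19
d(p, Station 3) = |-7−0| + |-2−1| = 7 + 3 = 10
d(p, Station 4) = |-7−(-2)| + |-2−(-1)| = 5 + 1 = 6
d(p, Station 5) = |-7−5| + |-2−7| = 12 + 9 = 21
d(p, Station 6) = |-7−7| + |-2−4| = 14 + 6 = 20
The largest is to Station 5.

Station 5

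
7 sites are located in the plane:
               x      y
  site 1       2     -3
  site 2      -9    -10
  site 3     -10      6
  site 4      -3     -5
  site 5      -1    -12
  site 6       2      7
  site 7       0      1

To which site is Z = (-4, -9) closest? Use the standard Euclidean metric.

Squared Euclidean distances:
d²(Z, site 1) = (-4−2)² + (-9−(-3))² = 36 + 36 = 72
d²(Z, site 2) = (-4−(-9))² + (-9−(-10))² = 25 + 1 = 26
d²(Z, site 3) = (-4−(-10))² + (-9−6)² = 36 + 225 = 261
d²(Z, site 4) = (-4−(-3))² + (-9−(-5))² = 1 + 16 = 17
d²(Z, site 5) = (-4−(-1))² + (-9−(-12))² = 9 + 9 = 18
d²(Z, site 6) = (-4−2)² + (-9−7)² = 36 + 256 = 292
d²(Z, site 7) = (-4−0)² + (-9−1)² = 16 + 100 = 116
site 4 is nearest.

site 4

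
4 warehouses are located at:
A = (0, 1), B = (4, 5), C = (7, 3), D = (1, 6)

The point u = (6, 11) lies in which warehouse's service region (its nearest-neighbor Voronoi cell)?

B

Since √ is increasing, it suffices to compare squared distances:
|uA|² = (6−0)² + (11−1)² = 36 + 100 = 136
|uB|² = (6−4)² + (11−5)² = 4 + 36 = 40
|uC|² = (6−7)² + (11−3)² = 1 + 64 = 65
|uD|² = (6−1)² + (11−6)² = 25 + 25 = 50
Minimum is at B.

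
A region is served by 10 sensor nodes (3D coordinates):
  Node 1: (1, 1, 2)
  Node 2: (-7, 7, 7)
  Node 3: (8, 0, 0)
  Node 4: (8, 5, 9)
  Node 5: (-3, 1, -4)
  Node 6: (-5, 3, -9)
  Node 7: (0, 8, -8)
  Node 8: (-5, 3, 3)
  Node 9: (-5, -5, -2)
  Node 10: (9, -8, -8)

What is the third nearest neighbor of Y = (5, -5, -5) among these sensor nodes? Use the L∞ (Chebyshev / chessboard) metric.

d(Y, Node 1) = max(4, 6, 7) = 7
d(Y, Node 2) = max(12, 12, 12) = 12
d(Y, Node 3) = max(3, 5, 5) = 5
d(Y, Node 4) = max(3, 10, 14) = 14
d(Y, Node 5) = max(8, 6, 1) = 8
d(Y, Node 6) = max(10, 8, 4) = 10
d(Y, Node 7) = max(5, 13, 3) = 13
d(Y, Node 8) = max(10, 8, 8) = 10
d(Y, Node 9) = max(10, 0, 3) = 10
d(Y, Node 10) = max(4, 3, 3) = 4
Sorted ascending: Node 10, Node 3, Node 1, Node 5, … — the third-nearest is Node 1.

Node 1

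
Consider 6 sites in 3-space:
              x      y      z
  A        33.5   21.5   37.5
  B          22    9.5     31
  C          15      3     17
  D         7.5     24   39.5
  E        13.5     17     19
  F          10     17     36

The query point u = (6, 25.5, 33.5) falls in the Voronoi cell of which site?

D

Squared Euclidean distances:
|uA|² = (6−33.5)² + (25.5−21.5)² + (33.5−37.5)² = 756.25 + 16 + 16 = 788.25
|uB|² = (6−22)² + (25.5−9.5)² + (33.5−31)² = 256 + 256 + 6.25 = 518.25
|uC|² = (6−15)² + (25.5−3)² + (33.5−17)² = 81 + 506.25 + 272.25 = 859.5
|uD|² = (6−7.5)² + (25.5−24)² + (33.5−39.5)² = 2.25 + 2.25 + 36 = 40.5
|uE|² = (6−13.5)² + (25.5−17)² + (33.5−19)² = 56.25 + 72.25 + 210.25 = 338.75
|uF|² = (6−10)² + (25.5−17)² + (33.5−36)² = 16 + 72.25 + 6.25 = 94.5
The smallest is to D, so u lies in the Voronoi region of D.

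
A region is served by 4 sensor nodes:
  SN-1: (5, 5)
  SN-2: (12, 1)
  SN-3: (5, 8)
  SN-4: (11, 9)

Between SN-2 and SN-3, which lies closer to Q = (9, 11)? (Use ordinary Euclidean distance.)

SN-3

Compare squared distances:
d²(Q, SN-2) = (9−12)² + (11−1)² = 9 + 100 = 109
d²(Q, SN-3) = (9−5)² + (11−8)² = 16 + 9 = 25
109 > 25, so SN-3 is closer.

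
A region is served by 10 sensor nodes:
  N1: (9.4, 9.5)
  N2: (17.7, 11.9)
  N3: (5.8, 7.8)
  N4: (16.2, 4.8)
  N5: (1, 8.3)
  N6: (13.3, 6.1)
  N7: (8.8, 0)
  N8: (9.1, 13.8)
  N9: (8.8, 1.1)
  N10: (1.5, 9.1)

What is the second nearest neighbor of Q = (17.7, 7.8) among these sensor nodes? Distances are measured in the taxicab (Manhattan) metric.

N4

d(Q,N1) = 8.3 + 1.7 = 10
d(Q,N2) = 0 + 4.1 = 4.1
d(Q,N3) = 11.9 + 0 = 11.9
d(Q,N4) = 1.5 + 3 = 4.5
d(Q,N5) = 16.7 + 0.5 = 17.2
d(Q,N6) = 4.4 + 1.7 = 6.1
d(Q,N7) = 8.9 + 7.8 = 16.7
d(Q,N8) = 8.6 + 6 = 14.6
d(Q,N9) = 8.9 + 6.7 = 15.6
d(Q, N10) = 16.2 + 1.3 = 17.5
Sorted ascending: N2, N4, N6, … — the second-nearest is N4.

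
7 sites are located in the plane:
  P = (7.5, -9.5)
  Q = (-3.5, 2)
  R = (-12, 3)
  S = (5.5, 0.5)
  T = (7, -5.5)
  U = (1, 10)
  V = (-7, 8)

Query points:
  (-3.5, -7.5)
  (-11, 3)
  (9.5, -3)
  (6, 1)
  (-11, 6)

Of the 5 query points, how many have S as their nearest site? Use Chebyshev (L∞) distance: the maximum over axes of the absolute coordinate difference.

2

(-3.5, -7.5) — d to each: P:11, Q:9.5, R:10.5, S:9, T:10.5, U:17.5, V:15.5 → nearest is S
(-11, 3) — d to each: P:18.5, Q:7.5, R:1, S:16.5, T:18, U:12, V:5 → nearest is R
(9.5, -3) — d to each: P:6.5, Q:13, R:21.5, S:4, T:2.5, U:13, V:16.5 → nearest is T
(6, 1) — d to each: P:10.5, Q:9.5, R:18, S:0.5, T:6.5, U:9, V:13 → nearest is S
(-11, 6) — d to each: P:18.5, Q:7.5, R:3, S:16.5, T:18, U:12, V:4 → nearest is R
2 of the 5 points have S as nearest.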